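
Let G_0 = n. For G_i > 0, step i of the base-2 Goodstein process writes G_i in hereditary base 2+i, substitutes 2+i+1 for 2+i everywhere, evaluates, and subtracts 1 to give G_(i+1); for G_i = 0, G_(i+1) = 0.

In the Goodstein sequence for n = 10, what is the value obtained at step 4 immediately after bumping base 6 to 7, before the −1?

4215755

i=0: 10 = 2^(2 + 1) + 2 (b=2); 2→3: 3^(3 + 1) + 3 = 84; 84−1 = 83
i=1: 83 = 3^(3 + 1) + 2 (b=3); 3→4: 4^(4 + 1) + 2 = 1026; 1026−1 = 1025
i=2: 1025 = 4^(4 + 1) + 1 (b=4); 4→5: 5^(5 + 1) + 1 = 15626; 15626−1 = 15625
i=3: 15625 = 5^(5 + 1) (b=5); 5→6: 6^(6 + 1) = 279936; 279936−1 = 279935
i=4: 279935 = 5·6^6 + 5·6^5 + 5·6^4 + 5·6^3 + 5·6^2 + 5·6 + 5 (b=6); 6→7: 5·7^7 + 5·7^5 + 5·7^4 + 5·7^3 + 5·7^2 + 5·7 + 5 = 4215755; 4215755−1 = 4215754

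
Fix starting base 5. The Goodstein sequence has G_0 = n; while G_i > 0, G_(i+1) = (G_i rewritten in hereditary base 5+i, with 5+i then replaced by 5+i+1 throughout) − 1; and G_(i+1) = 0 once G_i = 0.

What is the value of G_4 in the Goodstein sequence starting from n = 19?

27

19 —HB5→ 3·5 + 4 —bump→ 3·6 + 4 = 22 —(−1)→ 21
21 —HB6→ 3·6 + 3 —bump→ 3·7 + 3 = 24 —(−1)→ 23
23 —HB7→ 3·7 + 2 —bump→ 3·8 + 2 = 26 —(−1)→ 25
25 —HB8→ 3·8 + 1 —bump→ 3·9 + 1 = 28 —(−1)→ 27
27 —HB9→ 3·9 —bump→ 3·10 = 30 —(−1)→ 29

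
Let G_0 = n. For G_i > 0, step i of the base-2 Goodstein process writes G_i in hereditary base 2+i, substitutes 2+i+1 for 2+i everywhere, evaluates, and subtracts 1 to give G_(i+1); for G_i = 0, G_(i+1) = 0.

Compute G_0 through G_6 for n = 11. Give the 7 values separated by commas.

base 2: 11 = 2^(2 + 1) + 2 + 1; at 3: 3^(3 + 1) + 3 + 1 = 85; next = 84
base 3: 84 = 3^(3 + 1) + 3; at 4: 4^(4 + 1) + 4 = 1028; next = 1027
base 4: 1027 = 4^(4 + 1) + 3; at 5: 5^(5 + 1) + 3 = 15628; next = 15627
base 5: 15627 = 5^(5 + 1) + 2; at 6: 6^(6 + 1) + 2 = 279938; next = 279937
base 6: 279937 = 6^(6 + 1) + 1; at 7: 7^(7 + 1) + 1 = 5764802; next = 5764801
base 7: 5764801 = 7^(7 + 1); at 8: 8^(8 + 1) = 134217728; next = 134217727

11, 84, 1027, 15627, 279937, 5764801, 134217727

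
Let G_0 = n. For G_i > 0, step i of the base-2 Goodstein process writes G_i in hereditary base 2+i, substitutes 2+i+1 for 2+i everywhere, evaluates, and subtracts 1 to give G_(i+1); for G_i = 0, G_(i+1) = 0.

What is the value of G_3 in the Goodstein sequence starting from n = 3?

2

[0] 3 ≡ 2 + 1 (base 2). Lift 3: 4. −1: 3.
[1] 3 ≡ 3 (base 3). Lift 4: 4. −1: 3.
[2] 3 ≡ 3 (base 4). Lift 5: 3. −1: 2.
[3] 2 ≡ 2 (base 5). Lift 6: 2. −1: 1.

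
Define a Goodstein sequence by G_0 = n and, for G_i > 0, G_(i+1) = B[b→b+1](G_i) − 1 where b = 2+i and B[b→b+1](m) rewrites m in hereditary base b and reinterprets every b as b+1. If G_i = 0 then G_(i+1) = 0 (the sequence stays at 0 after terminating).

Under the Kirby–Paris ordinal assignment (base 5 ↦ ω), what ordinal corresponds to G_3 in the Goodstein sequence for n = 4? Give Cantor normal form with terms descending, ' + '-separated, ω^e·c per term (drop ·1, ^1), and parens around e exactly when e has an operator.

ω^2·2 + ω·2

G_0=4  [base 2] 2^2  →[2↦3]→  3^3 = 27  −1 ⇒ G_1=26
G_1=26  [base 3] 2·3^2 + 2·3 + 2  →[3↦4]→  2·4^2 + 2·4 + 2 = 42  −1 ⇒ G_2=41
G_2=41  [base 4] 2·4^2 + 2·4 + 1  →[4↦5]→  2·5^2 + 2·5 + 1 = 61  −1 ⇒ G_3=60
G_3=60  [base 5] 2·5^2 + 2·5  →[5↦6]→  2·6^2 + 2·6 = 84  −1 ⇒ G_4=83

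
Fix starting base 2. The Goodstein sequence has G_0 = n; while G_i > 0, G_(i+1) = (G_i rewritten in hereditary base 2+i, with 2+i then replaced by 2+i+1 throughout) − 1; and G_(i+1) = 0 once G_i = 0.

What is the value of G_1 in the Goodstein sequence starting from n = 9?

81

[0] 9 ≡ 2^(2 + 1) + 1 (base 2). Lift 3: 82. −1: 81.
[1] 81 ≡ 3^(3 + 1) (base 3). Lift 4: 1024. −1: 1023.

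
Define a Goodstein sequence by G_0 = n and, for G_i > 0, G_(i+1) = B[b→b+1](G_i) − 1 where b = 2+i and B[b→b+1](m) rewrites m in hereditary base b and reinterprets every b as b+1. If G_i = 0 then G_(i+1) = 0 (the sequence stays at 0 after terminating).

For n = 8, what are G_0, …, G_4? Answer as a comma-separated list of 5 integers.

8, 80, 553, 6310, 93395

step 0: 8 = 2^(2 + 1); sub 3 for 2: 3^(3 + 1); = 81; G_1 = 81−1 = 80
step 1: 80 = 2·3^3 + 2·3^2 + 2·3 + 2; sub 4 for 3: 2·4^4 + 2·4^2 + 2·4 + 2; = 554; G_2 = 554−1 = 553
step 2: 553 = 2·4^4 + 2·4^2 + 2·4 + 1; sub 5 for 4: 2·5^5 + 2·5^2 + 2·5 + 1; = 6311; G_3 = 6311−1 = 6310
step 3: 6310 = 2·5^5 + 2·5^2 + 2·5; sub 6 for 5: 2·6^6 + 2·6^2 + 2·6; = 93396; G_4 = 93396−1 = 93395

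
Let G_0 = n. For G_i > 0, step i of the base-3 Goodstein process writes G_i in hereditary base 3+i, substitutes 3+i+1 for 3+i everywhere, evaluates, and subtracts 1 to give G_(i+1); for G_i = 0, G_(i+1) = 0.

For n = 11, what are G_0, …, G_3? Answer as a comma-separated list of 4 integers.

11, 17, 25, 35

11 —HB3→ 3^2 + 2 —bump→ 4^2 + 2 = 18 —(−1)→ 17
17 —HB4→ 4^2 + 1 —bump→ 5^2 + 1 = 26 —(−1)→ 25
25 —HB5→ 5^2 —bump→ 6^2 = 36 —(−1)→ 35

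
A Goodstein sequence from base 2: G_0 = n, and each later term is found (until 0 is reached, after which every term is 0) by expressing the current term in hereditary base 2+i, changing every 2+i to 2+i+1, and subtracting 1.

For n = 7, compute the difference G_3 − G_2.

[0] 7 ≡ 2^2 + 2 + 1 (base 2). Lift 3: 31. −1: 30.
[1] 30 ≡ 3^3 + 3 (base 3). Lift 4: 260. −1: 259.
[2] 259 ≡ 4^4 + 3 (base 4). Lift 5: 3128. −1: 3127.

2868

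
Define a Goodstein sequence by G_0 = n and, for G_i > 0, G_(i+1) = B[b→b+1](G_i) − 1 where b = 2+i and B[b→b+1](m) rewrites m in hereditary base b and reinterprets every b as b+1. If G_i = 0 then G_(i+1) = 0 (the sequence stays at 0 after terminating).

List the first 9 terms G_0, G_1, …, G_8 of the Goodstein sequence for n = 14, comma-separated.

14, 110, 1281, 18750, 326591, 5862840, 134404971, 3487116548, 100000555551

(0) 14|_2 = 2^(2 + 1) + 2^2 + 2 ↦ 3^(3 + 1) + 3^3 + 3|_3 = 111 ⇒ 110
(1) 110|_3 = 3^(3 + 1) + 3^3 + 2 ↦ 4^(4 + 1) + 4^4 + 2|_4 = 1282 ⇒ 1281
(2) 1281|_4 = 4^(4 + 1) + 4^4 + 1 ↦ 5^(5 + 1) + 5^5 + 1|_5 = 18751 ⇒ 18750
(3) 18750|_5 = 5^(5 + 1) + 5^5 ↦ 6^(6 + 1) + 6^6|_6 = 326592 ⇒ 326591
(4) 326591|_6 = 6^(6 + 1) + 5·6^5 + 5·6^4 + 5·6^3 + 5·6^2 + 5·6 + 5 ↦ 7^(7 + 1) + 5·7^5 + 5·7^4 + 5·7^3 + 5·7^2 + 5·7 + 5|_7 = 5862841 ⇒ 5862840
(5) 5862840|_7 = 7^(7 + 1) + 5·7^5 + 5·7^4 + 5·7^3 + 5·7^2 + 5·7 + 4 ↦ 8^(8 + 1) + 5·8^5 + 5·8^4 + 5·8^3 + 5·8^2 + 5·8 + 4|_8 = 134404972 ⇒ 134404971
(6) 134404971|_8 = 8^(8 + 1) + 5·8^5 + 5·8^4 + 5·8^3 + 5·8^2 + 5·8 + 3 ↦ 9^(9 + 1) + 5·9^5 + 5·9^4 + 5·9^3 + 5·9^2 + 5·9 + 3|_9 = 3487116549 ⇒ 3487116548
(7) 3487116548|_9 = 9^(9 + 1) + 5·9^5 + 5·9^4 + 5·9^3 + 5·9^2 + 5·9 + 2 ↦ 10^(10 + 1) + 5·10^5 + 5·10^4 + 5·10^3 + 5·10^2 + 5·10 + 2|_10 = 100000555552 ⇒ 100000555551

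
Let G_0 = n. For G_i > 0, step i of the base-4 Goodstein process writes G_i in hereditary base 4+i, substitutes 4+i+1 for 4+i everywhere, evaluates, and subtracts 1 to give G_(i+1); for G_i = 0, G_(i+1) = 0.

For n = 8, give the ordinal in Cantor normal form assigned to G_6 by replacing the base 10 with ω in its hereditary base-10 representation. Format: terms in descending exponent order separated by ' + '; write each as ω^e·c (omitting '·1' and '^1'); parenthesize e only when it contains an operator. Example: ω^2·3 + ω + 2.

9

[0] 8 ≡ 2·4 (base 4). Lift 5: 10. −1: 9.
[1] 9 ≡ 5 + 4 (base 5). Lift 6: 10. −1: 9.
[2] 9 ≡ 6 + 3 (base 6). Lift 7: 10. −1: 9.
[3] 9 ≡ 7 + 2 (base 7). Lift 8: 10. −1: 9.
[4] 9 ≡ 8 + 1 (base 8). Lift 9: 10. −1: 9.
[5] 9 ≡ 9 (base 9). Lift 10: 10. −1: 9.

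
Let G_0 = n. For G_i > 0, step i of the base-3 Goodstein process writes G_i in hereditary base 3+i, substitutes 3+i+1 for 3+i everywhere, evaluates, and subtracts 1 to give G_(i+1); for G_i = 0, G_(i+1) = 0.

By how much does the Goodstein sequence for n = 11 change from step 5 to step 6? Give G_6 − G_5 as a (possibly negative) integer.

11 —HB3→ 3^2 + 2 —bump→ 4^2 + 2 = 18 —(−1)→ 17
17 —HB4→ 4^2 + 1 —bump→ 5^2 + 1 = 26 —(−1)→ 25
25 —HB5→ 5^2 —bump→ 6^2 = 36 —(−1)→ 35
35 —HB6→ 5·6 + 5 —bump→ 5·7 + 5 = 40 —(−1)→ 39
39 —HB7→ 5·7 + 4 —bump→ 5·8 + 4 = 44 —(−1)→ 43
43 —HB8→ 5·8 + 3 —bump→ 5·9 + 3 = 48 —(−1)→ 47

4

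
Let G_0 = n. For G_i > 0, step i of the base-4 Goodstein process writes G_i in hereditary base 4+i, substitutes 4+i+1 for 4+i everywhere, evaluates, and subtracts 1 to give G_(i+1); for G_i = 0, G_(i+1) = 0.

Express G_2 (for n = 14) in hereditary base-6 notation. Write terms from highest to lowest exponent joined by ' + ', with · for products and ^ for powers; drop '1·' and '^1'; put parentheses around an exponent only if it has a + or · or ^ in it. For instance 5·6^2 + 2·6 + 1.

3·6

(0) 14|_4 = 3·4 + 2 ↦ 3·5 + 2|_5 = 17 ⇒ 16
(1) 16|_5 = 3·5 + 1 ↦ 3·6 + 1|_6 = 19 ⇒ 18
(2) 18|_6 = 3·6 ↦ 3·7|_7 = 21 ⇒ 20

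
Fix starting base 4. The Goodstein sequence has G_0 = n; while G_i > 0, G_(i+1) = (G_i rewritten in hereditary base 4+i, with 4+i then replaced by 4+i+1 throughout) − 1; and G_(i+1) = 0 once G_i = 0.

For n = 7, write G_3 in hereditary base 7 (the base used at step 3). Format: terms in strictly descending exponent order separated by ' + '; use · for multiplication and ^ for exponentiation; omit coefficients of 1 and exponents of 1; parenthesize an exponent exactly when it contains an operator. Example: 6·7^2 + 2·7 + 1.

7

i=0: 7 = 4 + 3 (b=4); 4→5: 5 + 3 = 8; 8−1 = 7
i=1: 7 = 5 + 2 (b=5); 5→6: 6 + 2 = 8; 8−1 = 7
i=2: 7 = 6 + 1 (b=6); 6→7: 7 + 1 = 8; 8−1 = 7
i=3: 7 = 7 (b=7); 7→8: 8 = 8; 8−1 = 7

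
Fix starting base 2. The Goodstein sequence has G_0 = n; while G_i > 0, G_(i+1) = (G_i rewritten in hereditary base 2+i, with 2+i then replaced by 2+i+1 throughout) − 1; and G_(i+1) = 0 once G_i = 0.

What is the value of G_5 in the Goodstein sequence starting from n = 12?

(0) 12|_2 = 2^(2 + 1) + 2^2 ↦ 3^(3 + 1) + 3^3|_3 = 108 ⇒ 107
(1) 107|_3 = 3^(3 + 1) + 2·3^2 + 2·3 + 2 ↦ 4^(4 + 1) + 2·4^2 + 2·4 + 2|_4 = 1066 ⇒ 1065
(2) 1065|_4 = 4^(4 + 1) + 2·4^2 + 2·4 + 1 ↦ 5^(5 + 1) + 2·5^2 + 2·5 + 1|_5 = 15686 ⇒ 15685
(3) 15685|_5 = 5^(5 + 1) + 2·5^2 + 2·5 ↦ 6^(6 + 1) + 2·6^2 + 2·6|_6 = 280020 ⇒ 280019
(4) 280019|_6 = 6^(6 + 1) + 2·6^2 + 6 + 5 ↦ 7^(7 + 1) + 2·7^2 + 7 + 5|_7 = 5764911 ⇒ 5764910
(5) 5764910|_7 = 7^(7 + 1) + 2·7^2 + 7 + 4 ↦ 8^(8 + 1) + 2·8^2 + 8 + 4|_8 = 134217868 ⇒ 134217867

5764910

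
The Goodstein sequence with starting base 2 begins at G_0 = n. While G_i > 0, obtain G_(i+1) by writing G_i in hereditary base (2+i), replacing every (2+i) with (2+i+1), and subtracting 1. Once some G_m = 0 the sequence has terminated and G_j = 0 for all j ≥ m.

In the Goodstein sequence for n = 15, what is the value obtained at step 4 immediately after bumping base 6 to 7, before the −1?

G_0=15  [base 2] 2^(2 + 1) + 2^2 + 2 + 1  →[2↦3]→  3^(3 + 1) + 3^3 + 3 + 1 = 112  −1 ⇒ G_1=111
G_1=111  [base 3] 3^(3 + 1) + 3^3 + 3  →[3↦4]→  4^(4 + 1) + 4^4 + 4 = 1284  −1 ⇒ G_2=1283
G_2=1283  [base 4] 4^(4 + 1) + 4^4 + 3  →[4↦5]→  5^(5 + 1) + 5^5 + 3 = 18753  −1 ⇒ G_3=18752
G_3=18752  [base 5] 5^(5 + 1) + 5^5 + 2  →[5↦6]→  6^(6 + 1) + 6^6 + 2 = 326594  −1 ⇒ G_4=326593

6588345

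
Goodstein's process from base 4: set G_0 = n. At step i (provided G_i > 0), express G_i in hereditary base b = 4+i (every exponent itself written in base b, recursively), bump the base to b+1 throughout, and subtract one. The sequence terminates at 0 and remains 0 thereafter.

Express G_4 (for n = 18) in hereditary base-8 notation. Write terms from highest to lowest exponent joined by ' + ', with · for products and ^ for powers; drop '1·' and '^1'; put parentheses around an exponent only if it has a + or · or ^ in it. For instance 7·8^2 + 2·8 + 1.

base 4: 18 = 4^2 + 2; at 5: 5^2 + 2 = 27; next = 26
base 5: 26 = 5^2 + 1; at 6: 6^2 + 1 = 37; next = 36
base 6: 36 = 6^2; at 7: 7^2 = 49; next = 48
base 7: 48 = 6·7 + 6; at 8: 6·8 + 6 = 54; next = 53
base 8: 53 = 6·8 + 5; at 9: 6·9 + 5 = 59; next = 58

6·8 + 5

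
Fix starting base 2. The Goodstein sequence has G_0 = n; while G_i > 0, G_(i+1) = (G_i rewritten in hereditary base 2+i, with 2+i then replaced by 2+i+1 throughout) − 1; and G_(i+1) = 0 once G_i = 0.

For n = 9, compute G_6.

[0] 9 ≡ 2^(2 + 1) + 1 (base 2). Lift 3: 82. −1: 81.
[1] 81 ≡ 3^(3 + 1) (base 3). Lift 4: 1024. −1: 1023.
[2] 1023 ≡ 3·4^4 + 3·4^3 + 3·4^2 + 3·4 + 3 (base 4). Lift 5: 9843. −1: 9842.
[3] 9842 ≡ 3·5^5 + 3·5^3 + 3·5^2 + 3·5 + 2 (base 5). Lift 6: 140744. −1: 140743.
[4] 140743 ≡ 3·6^6 + 3·6^3 + 3·6^2 + 3·6 + 1 (base 6). Lift 7: 2471827. −1: 2471826.
[5] 2471826 ≡ 3·7^7 + 3·7^3 + 3·7^2 + 3·7 (base 7). Lift 8: 50333400. −1: 50333399.

50333399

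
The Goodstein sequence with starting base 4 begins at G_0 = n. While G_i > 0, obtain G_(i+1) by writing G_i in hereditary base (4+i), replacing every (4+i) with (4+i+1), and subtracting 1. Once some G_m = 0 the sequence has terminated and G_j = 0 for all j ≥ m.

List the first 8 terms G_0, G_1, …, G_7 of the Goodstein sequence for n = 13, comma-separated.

13 —HB4→ 3·4 + 1 —bump→ 3·5 + 1 = 16 —(−1)→ 15
15 —HB5→ 3·5 —bump→ 3·6 = 18 —(−1)→ 17
17 —HB6→ 2·6 + 5 —bump→ 2·7 + 5 = 19 —(−1)→ 18
18 —HB7→ 2·7 + 4 —bump→ 2·8 + 4 = 20 —(−1)→ 19
19 —HB8→ 2·8 + 3 —bump→ 2·9 + 3 = 21 —(−1)→ 20
20 —HB9→ 2·9 + 2 —bump→ 2·10 + 2 = 22 —(−1)→ 21
21 —HB10→ 2·10 + 1 —bump→ 2·11 + 1 = 23 —(−1)→ 22

13, 15, 17, 18, 19, 20, 21, 22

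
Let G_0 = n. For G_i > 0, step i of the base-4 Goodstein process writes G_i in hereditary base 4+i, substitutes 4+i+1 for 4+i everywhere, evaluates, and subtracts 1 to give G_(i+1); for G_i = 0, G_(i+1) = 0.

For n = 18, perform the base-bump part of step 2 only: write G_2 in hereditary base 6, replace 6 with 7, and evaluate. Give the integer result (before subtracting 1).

49

G_0=18  [base 4] 4^2 + 2  →[4↦5]→  5^2 + 2 = 27  −1 ⇒ G_1=26
G_1=26  [base 5] 5^2 + 1  →[5↦6]→  6^2 + 1 = 37  −1 ⇒ G_2=36
G_2=36  [base 6] 6^2  →[6↦7]→  7^2 = 49  −1 ⇒ G_3=48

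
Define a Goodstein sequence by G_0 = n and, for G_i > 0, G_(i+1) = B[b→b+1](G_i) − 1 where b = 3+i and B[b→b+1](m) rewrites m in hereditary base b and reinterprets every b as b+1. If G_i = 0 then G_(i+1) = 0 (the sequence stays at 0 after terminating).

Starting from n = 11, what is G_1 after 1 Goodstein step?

[0] 11 ≡ 3^2 + 2 (base 3). Lift 4: 18. −1: 17.
[1] 17 ≡ 4^2 + 1 (base 4). Lift 5: 26. −1: 25.

17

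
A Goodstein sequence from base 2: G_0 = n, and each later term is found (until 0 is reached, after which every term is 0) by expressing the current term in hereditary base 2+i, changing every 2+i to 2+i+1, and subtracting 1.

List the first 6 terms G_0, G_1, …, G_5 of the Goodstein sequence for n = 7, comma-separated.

G_0=7  [base 2] 2^2 + 2 + 1  →[2↦3]→  3^3 + 3 + 1 = 31  −1 ⇒ G_1=30
G_1=30  [base 3] 3^3 + 3  →[3↦4]→  4^4 + 4 = 260  −1 ⇒ G_2=259
G_2=259  [base 4] 4^4 + 3  →[4↦5]→  5^5 + 3 = 3128  −1 ⇒ G_3=3127
G_3=3127  [base 5] 5^5 + 2  →[5↦6]→  6^6 + 2 = 46658  −1 ⇒ G_4=46657
G_4=46657  [base 6] 6^6 + 1  →[6↦7]→  7^7 + 1 = 823544  −1 ⇒ G_5=823543

7, 30, 259, 3127, 46657, 823543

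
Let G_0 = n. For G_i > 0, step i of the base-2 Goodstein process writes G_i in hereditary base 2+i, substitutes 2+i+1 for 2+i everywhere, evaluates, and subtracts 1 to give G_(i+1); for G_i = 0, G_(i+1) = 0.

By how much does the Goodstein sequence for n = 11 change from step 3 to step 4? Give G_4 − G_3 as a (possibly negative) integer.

G_0=11  [base 2] 2^(2 + 1) + 2 + 1  →[2↦3]→  3^(3 + 1) + 3 + 1 = 85  −1 ⇒ G_1=84
G_1=84  [base 3] 3^(3 + 1) + 3  →[3↦4]→  4^(4 + 1) + 4 = 1028  −1 ⇒ G_2=1027
G_2=1027  [base 4] 4^(4 + 1) + 3  →[4↦5]→  5^(5 + 1) + 3 = 15628  −1 ⇒ G_3=15627
G_3=15627  [base 5] 5^(5 + 1) + 2  →[5↦6]→  6^(6 + 1) + 2 = 279938  −1 ⇒ G_4=279937

264310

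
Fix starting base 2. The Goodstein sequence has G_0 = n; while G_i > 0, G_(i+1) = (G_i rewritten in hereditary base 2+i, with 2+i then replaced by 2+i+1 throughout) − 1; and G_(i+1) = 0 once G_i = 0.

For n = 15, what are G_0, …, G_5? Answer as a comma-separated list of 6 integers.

G_0 = 15. HB_2(15) = 2^(2 + 1) + 2^2 + 2 + 1. Bump = 112. G_1 = 111.
G_1 = 111. HB_3(111) = 3^(3 + 1) + 3^3 + 3. Bump = 1284. G_2 = 1283.
G_2 = 1283. HB_4(1283) = 4^(4 + 1) + 4^4 + 3. Bump = 18753. G_3 = 18752.
G_3 = 18752. HB_5(18752) = 5^(5 + 1) + 5^5 + 2. Bump = 326594. G_4 = 326593.
G_4 = 326593. HB_6(326593) = 6^(6 + 1) + 6^6 + 1. Bump = 6588345. G_5 = 6588344.

15, 111, 1283, 18752, 326593, 6588344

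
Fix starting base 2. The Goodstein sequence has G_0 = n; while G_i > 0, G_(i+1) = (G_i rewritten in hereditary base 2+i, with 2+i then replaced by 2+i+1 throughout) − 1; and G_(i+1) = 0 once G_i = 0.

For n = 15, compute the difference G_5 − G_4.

G_0 = 15. HB_2(15) = 2^(2 + 1) + 2^2 + 2 + 1. Bump = 112. G_1 = 111.
G_1 = 111. HB_3(111) = 3^(3 + 1) + 3^3 + 3. Bump = 1284. G_2 = 1283.
G_2 = 1283. HB_4(1283) = 4^(4 + 1) + 4^4 + 3. Bump = 18753. G_3 = 18752.
G_3 = 18752. HB_5(18752) = 5^(5 + 1) + 5^5 + 2. Bump = 326594. G_4 = 326593.
G_4 = 326593. HB_6(326593) = 6^(6 + 1) + 6^6 + 1. Bump = 6588345. G_5 = 6588344.

6261751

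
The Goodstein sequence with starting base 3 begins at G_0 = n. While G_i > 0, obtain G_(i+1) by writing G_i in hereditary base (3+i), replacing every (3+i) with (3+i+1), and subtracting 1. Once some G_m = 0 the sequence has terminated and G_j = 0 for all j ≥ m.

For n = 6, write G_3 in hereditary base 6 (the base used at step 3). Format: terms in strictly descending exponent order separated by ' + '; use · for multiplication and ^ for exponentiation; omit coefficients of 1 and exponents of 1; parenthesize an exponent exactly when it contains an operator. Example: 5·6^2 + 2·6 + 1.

6 + 1

[0] 6 ≡ 2·3 (base 3). Lift 4: 8. −1: 7.
[1] 7 ≡ 4 + 3 (base 4). Lift 5: 8. −1: 7.
[2] 7 ≡ 5 + 2 (base 5). Lift 6: 8. −1: 7.
[3] 7 ≡ 6 + 1 (base 6). Lift 7: 8. −1: 7.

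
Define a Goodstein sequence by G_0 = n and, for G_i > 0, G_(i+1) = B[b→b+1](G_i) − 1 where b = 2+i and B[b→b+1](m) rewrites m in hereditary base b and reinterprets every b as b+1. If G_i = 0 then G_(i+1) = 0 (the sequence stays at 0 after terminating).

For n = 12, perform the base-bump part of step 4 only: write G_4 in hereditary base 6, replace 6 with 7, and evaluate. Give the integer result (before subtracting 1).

base 2: 12 = 2^(2 + 1) + 2^2; at 3: 3^(3 + 1) + 3^3 = 108; next = 107
base 3: 107 = 3^(3 + 1) + 2·3^2 + 2·3 + 2; at 4: 4^(4 + 1) + 2·4^2 + 2·4 + 2 = 1066; next = 1065
base 4: 1065 = 4^(4 + 1) + 2·4^2 + 2·4 + 1; at 5: 5^(5 + 1) + 2·5^2 + 2·5 + 1 = 15686; next = 15685
base 5: 15685 = 5^(5 + 1) + 2·5^2 + 2·5; at 6: 6^(6 + 1) + 2·6^2 + 2·6 = 280020; next = 280019
base 6: 280019 = 6^(6 + 1) + 2·6^2 + 6 + 5; at 7: 7^(7 + 1) + 2·7^2 + 7 + 5 = 5764911; next = 5764910

5764911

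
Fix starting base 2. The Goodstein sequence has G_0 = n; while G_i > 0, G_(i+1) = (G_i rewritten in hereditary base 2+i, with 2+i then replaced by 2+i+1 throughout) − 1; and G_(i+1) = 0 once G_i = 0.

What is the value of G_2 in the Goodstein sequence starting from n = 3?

3

G_0=3  [base 2] 2 + 1  →[2↦3]→  3 + 1 = 4  −1 ⇒ G_1=3
G_1=3  [base 3] 3  →[3↦4]→  4 = 4  −1 ⇒ G_2=3
G_2=3  [base 4] 3  →[4↦5]→  3 = 3  −1 ⇒ G_3=2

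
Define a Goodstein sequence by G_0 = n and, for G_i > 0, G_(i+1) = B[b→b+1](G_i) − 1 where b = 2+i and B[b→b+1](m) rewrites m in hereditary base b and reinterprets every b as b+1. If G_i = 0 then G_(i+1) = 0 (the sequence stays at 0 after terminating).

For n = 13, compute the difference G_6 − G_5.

G_0=13  [base 2] 2^(2 + 1) + 2^2 + 1  →[2↦3]→  3^(3 + 1) + 3^3 + 1 = 109  −1 ⇒ G_1=108
G_1=108  [base 3] 3^(3 + 1) + 3^3  →[3↦4]→  4^(4 + 1) + 4^4 = 1280  −1 ⇒ G_2=1279
G_2=1279  [base 4] 4^(4 + 1) + 3·4^3 + 3·4^2 + 3·4 + 3  →[4↦5]→  5^(5 + 1) + 3·5^3 + 3·5^2 + 3·5 + 3 = 16093  −1 ⇒ G_3=16092
G_3=16092  [base 5] 5^(5 + 1) + 3·5^3 + 3·5^2 + 3·5 + 2  →[5↦6]→  6^(6 + 1) + 3·6^3 + 3·6^2 + 3·6 + 2 = 280712  −1 ⇒ G_4=280711
G_4=280711  [base 6] 6^(6 + 1) + 3·6^3 + 3·6^2 + 3·6 + 1  →[6↦7]→  7^(7 + 1) + 3·7^3 + 3·7^2 + 3·7 + 1 = 5765999  −1 ⇒ G_5=5765998
G_5=5765998  [base 7] 7^(7 + 1) + 3·7^3 + 3·7^2 + 3·7  →[7↦8]→  8^(8 + 1) + 3·8^3 + 3·8^2 + 3·8 = 134219480  −1 ⇒ G_6=134219479

128453481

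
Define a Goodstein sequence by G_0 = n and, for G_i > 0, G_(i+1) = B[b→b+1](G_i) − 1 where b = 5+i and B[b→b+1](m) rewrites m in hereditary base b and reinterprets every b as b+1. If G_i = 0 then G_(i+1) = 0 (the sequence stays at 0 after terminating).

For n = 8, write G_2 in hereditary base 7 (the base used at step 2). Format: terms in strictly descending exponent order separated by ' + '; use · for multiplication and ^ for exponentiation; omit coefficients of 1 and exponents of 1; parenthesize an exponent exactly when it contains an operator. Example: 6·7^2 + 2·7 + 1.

7 + 1

8 —HB5→ 5 + 3 —bump→ 6 + 3 = 9 —(−1)→ 8
8 —HB6→ 6 + 2 —bump→ 7 + 2 = 9 —(−1)→ 8
8 —HB7→ 7 + 1 —bump→ 8 + 1 = 9 —(−1)→ 8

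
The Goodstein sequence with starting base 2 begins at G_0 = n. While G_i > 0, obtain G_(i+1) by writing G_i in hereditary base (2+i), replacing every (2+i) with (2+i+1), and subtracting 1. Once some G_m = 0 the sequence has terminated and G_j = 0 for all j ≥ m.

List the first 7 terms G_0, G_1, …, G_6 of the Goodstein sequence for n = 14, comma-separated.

14, 110, 1281, 18750, 326591, 5862840, 134404971

i=0: 14 = 2^(2 + 1) + 2^2 + 2 (b=2); 2→3: 3^(3 + 1) + 3^3 + 3 = 111; 111−1 = 110
i=1: 110 = 3^(3 + 1) + 3^3 + 2 (b=3); 3→4: 4^(4 + 1) + 4^4 + 2 = 1282; 1282−1 = 1281
i=2: 1281 = 4^(4 + 1) + 4^4 + 1 (b=4); 4→5: 5^(5 + 1) + 5^5 + 1 = 18751; 18751−1 = 18750
i=3: 18750 = 5^(5 + 1) + 5^5 (b=5); 5→6: 6^(6 + 1) + 6^6 = 326592; 326592−1 = 326591
i=4: 326591 = 6^(6 + 1) + 5·6^5 + 5·6^4 + 5·6^3 + 5·6^2 + 5·6 + 5 (b=6); 6→7: 7^(7 + 1) + 5·7^5 + 5·7^4 + 5·7^3 + 5·7^2 + 5·7 + 5 = 5862841; 5862841−1 = 5862840
i=5: 5862840 = 7^(7 + 1) + 5·7^5 + 5·7^4 + 5·7^3 + 5·7^2 + 5·7 + 4 (b=7); 7→8: 8^(8 + 1) + 5·8^5 + 5·8^4 + 5·8^3 + 5·8^2 + 5·8 + 4 = 134404972; 134404972−1 = 134404971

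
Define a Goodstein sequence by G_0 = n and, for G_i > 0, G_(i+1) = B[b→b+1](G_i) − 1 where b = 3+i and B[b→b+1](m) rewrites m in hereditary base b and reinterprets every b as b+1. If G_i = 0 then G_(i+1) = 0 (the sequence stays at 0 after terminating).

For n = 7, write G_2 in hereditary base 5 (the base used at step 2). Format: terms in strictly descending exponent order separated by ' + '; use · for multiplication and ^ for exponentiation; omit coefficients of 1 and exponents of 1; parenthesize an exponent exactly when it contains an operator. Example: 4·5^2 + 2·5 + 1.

5 + 4

7 —HB3→ 2·3 + 1 —bump→ 2·4 + 1 = 9 —(−1)→ 8
8 —HB4→ 2·4 —bump→ 2·5 = 10 —(−1)→ 9
9 —HB5→ 5 + 4 —bump→ 6 + 4 = 10 —(−1)→ 9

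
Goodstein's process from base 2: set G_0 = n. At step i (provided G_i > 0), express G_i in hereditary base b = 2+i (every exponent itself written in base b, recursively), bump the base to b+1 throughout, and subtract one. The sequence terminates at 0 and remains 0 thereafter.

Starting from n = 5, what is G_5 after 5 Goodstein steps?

5 —HB2→ 2^2 + 1 —bump→ 3^3 + 1 = 28 —(−1)→ 27
27 —HB3→ 3^3 —bump→ 4^4 = 256 —(−1)→ 255
255 —HB4→ 3·4^3 + 3·4^2 + 3·4 + 3 —bump→ 3·5^3 + 3·5^2 + 3·5 + 3 = 468 —(−1)→ 467
467 —HB5→ 3·5^3 + 3·5^2 + 3·5 + 2 —bump→ 3·6^3 + 3·6^2 + 3·6 + 2 = 776 —(−1)→ 775
775 —HB6→ 3·6^3 + 3·6^2 + 3·6 + 1 —bump→ 3·7^3 + 3·7^2 + 3·7 + 1 = 1198 —(−1)→ 1197
1197 —HB7→ 3·7^3 + 3·7^2 + 3·7 —bump→ 3·8^3 + 3·8^2 + 3·8 = 1752 —(−1)→ 1751

1197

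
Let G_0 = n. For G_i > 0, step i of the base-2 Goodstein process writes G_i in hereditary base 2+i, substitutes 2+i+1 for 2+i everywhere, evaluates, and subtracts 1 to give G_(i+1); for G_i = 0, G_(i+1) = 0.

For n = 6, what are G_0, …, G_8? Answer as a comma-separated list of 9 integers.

step 0: 6 = 2^2 + 2; sub 3 for 2: 3^3 + 3; = 30; G_1 = 30−1 = 29
step 1: 29 = 3^3 + 2; sub 4 for 3: 4^4 + 2; = 258; G_2 = 258−1 = 257
step 2: 257 = 4^4 + 1; sub 5 for 4: 5^5 + 1; = 3126; G_3 = 3126−1 = 3125
step 3: 3125 = 5^5; sub 6 for 5: 6^6; = 46656; G_4 = 46656−1 = 46655
step 4: 46655 = 5·6^5 + 5·6^4 + 5·6^3 + 5·6^2 + 5·6 + 5; sub 7 for 6: 5·7^5 + 5·7^4 + 5·7^3 + 5·7^2 + 5·7 + 5; = 98040; G_5 = 98040−1 = 98039
step 5: 98039 = 5·7^5 + 5·7^4 + 5·7^3 + 5·7^2 + 5·7 + 4; sub 8 for 7: 5·8^5 + 5·8^4 + 5·8^3 + 5·8^2 + 5·8 + 4; = 187244; G_6 = 187244−1 = 187243
step 6: 187243 = 5·8^5 + 5·8^4 + 5·8^3 + 5·8^2 + 5·8 + 3; sub 9 for 8: 5·9^5 + 5·9^4 + 5·9^3 + 5·9^2 + 5·9 + 3; = 332148; G_7 = 332148−1 = 332147
step 7: 332147 = 5·9^5 + 5·9^4 + 5·9^3 + 5·9^2 + 5·9 + 2; sub 10 for 9: 5·10^5 + 5·10^4 + 5·10^3 + 5·10^2 + 5·10 + 2; = 555552; G_8 = 555552−1 = 555551

6, 29, 257, 3125, 46655, 98039, 187243, 332147, 555551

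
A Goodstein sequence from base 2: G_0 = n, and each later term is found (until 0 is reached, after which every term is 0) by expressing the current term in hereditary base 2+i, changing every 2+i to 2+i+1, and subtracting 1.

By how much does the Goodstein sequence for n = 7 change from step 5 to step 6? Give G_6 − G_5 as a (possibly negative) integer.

step 0: 7 = 2^2 + 2 + 1; sub 3 for 2: 3^3 + 3 + 1; = 31; G_1 = 31−1 = 30
step 1: 30 = 3^3 + 3; sub 4 for 3: 4^4 + 4; = 260; G_2 = 260−1 = 259
step 2: 259 = 4^4 + 3; sub 5 for 4: 5^5 + 3; = 3128; G_3 = 3128−1 = 3127
step 3: 3127 = 5^5 + 2; sub 6 for 5: 6^6 + 2; = 46658; G_4 = 46658−1 = 46657
step 4: 46657 = 6^6 + 1; sub 7 for 6: 7^7 + 1; = 823544; G_5 = 823544−1 = 823543
step 5: 823543 = 7^7; sub 8 for 7: 8^8; = 16777216; G_6 = 16777216−1 = 16777215

15953672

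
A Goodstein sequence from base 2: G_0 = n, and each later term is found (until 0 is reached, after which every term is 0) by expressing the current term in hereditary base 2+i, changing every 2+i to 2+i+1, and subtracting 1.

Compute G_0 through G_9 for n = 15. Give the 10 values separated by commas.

15, 111, 1283, 18752, 326593, 6588344, 150994943, 3524450280, 100077777775, 3138578427934

[0] 15 ≡ 2^(2 + 1) + 2^2 + 2 + 1 (base 2). Lift 3: 112. −1: 111.
[1] 111 ≡ 3^(3 + 1) + 3^3 + 3 (base 3). Lift 4: 1284. −1: 1283.
[2] 1283 ≡ 4^(4 + 1) + 4^4 + 3 (base 4). Lift 5: 18753. −1: 18752.
[3] 18752 ≡ 5^(5 + 1) + 5^5 + 2 (base 5). Lift 6: 326594. −1: 326593.
[4] 326593 ≡ 6^(6 + 1) + 6^6 + 1 (base 6). Lift 7: 6588345. −1: 6588344.
[5] 6588344 ≡ 7^(7 + 1) + 7^7 (base 7). Lift 8: 150994944. −1: 150994943.
[6] 150994943 ≡ 8^(8 + 1) + 7·8^7 + 7·8^6 + 7·8^5 + 7·8^4 + 7·8^3 + 7·8^2 + 7·8 + 7 (base 8). Lift 9: 3524450281. −1: 3524450280.
[7] 3524450280 ≡ 9^(9 + 1) + 7·9^7 + 7·9^6 + 7·9^5 + 7·9^4 + 7·9^3 + 7·9^2 + 7·9 + 6 (base 9). Lift 10: 100077777776. −1: 100077777775.
[8] 100077777775 ≡ 10^(10 + 1) + 7·10^7 + 7·10^6 + 7·10^5 + 7·10^4 + 7·10^3 + 7·10^2 + 7·10 + 5 (base 10). Lift 11: 3138578427935. −1: 3138578427934.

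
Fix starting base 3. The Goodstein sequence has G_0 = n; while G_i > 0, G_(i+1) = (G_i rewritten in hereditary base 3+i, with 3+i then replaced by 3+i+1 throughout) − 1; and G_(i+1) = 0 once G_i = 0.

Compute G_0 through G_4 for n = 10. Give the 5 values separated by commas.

10, 16, 24, 27, 30

(0) 10|_3 = 3^2 + 1 ↦ 4^2 + 1|_4 = 17 ⇒ 16
(1) 16|_4 = 4^2 ↦ 5^2|_5 = 25 ⇒ 24
(2) 24|_5 = 4·5 + 4 ↦ 4·6 + 4|_6 = 28 ⇒ 27
(3) 27|_6 = 4·6 + 3 ↦ 4·7 + 3|_7 = 31 ⇒ 30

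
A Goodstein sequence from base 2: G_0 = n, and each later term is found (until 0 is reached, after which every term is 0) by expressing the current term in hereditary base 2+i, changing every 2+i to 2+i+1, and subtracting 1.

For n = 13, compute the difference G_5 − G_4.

5485287

step 0: 13 = 2^(2 + 1) + 2^2 + 1; sub 3 for 2: 3^(3 + 1) + 3^3 + 1; = 109; G_1 = 109−1 = 108
step 1: 108 = 3^(3 + 1) + 3^3; sub 4 for 3: 4^(4 + 1) + 4^4; = 1280; G_2 = 1280−1 = 1279
step 2: 1279 = 4^(4 + 1) + 3·4^3 + 3·4^2 + 3·4 + 3; sub 5 for 4: 5^(5 + 1) + 3·5^3 + 3·5^2 + 3·5 + 3; = 16093; G_3 = 16093−1 = 16092
step 3: 16092 = 5^(5 + 1) + 3·5^3 + 3·5^2 + 3·5 + 2; sub 6 for 5: 6^(6 + 1) + 3·6^3 + 3·6^2 + 3·6 + 2; = 280712; G_4 = 280712−1 = 280711
step 4: 280711 = 6^(6 + 1) + 3·6^3 + 3·6^2 + 3·6 + 1; sub 7 for 6: 7^(7 + 1) + 3·7^3 + 3·7^2 + 3·7 + 1; = 5765999; G_5 = 5765999−1 = 5765998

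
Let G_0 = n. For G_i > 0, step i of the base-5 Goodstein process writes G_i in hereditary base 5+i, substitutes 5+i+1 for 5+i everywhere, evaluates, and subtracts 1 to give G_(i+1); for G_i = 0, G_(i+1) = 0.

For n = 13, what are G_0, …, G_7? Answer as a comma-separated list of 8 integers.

13, 14, 15, 16, 17, 17, 17, 17

G_0 = 13. HB_5(13) = 2·5 + 3. Bump = 15. G_1 = 14.
G_1 = 14. HB_6(14) = 2·6 + 2. Bump = 16. G_2 = 15.
G_2 = 15. HB_7(15) = 2·7 + 1. Bump = 17. G_3 = 16.
G_3 = 16. HB_8(16) = 2·8. Bump = 18. G_4 = 17.
G_4 = 17. HB_9(17) = 9 + 8. Bump = 18. G_5 = 17.
G_5 = 17. HB_10(17) = 10 + 7. Bump = 18. G_6 = 17.
G_6 = 17. HB_11(17) = 11 + 6. Bump = 18. G_7 = 17.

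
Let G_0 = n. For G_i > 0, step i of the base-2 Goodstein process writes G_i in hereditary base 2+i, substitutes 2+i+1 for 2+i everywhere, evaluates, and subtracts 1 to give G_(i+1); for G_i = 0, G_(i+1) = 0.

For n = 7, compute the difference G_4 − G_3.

43530

G_0 = 7. HB_2(7) = 2^2 + 2 + 1. Bump = 31. G_1 = 30.
G_1 = 30. HB_3(30) = 3^3 + 3. Bump = 260. G_2 = 259.
G_2 = 259. HB_4(259) = 4^4 + 3. Bump = 3128. G_3 = 3127.
G_3 = 3127. HB_5(3127) = 5^5 + 2. Bump = 46658. G_4 = 46657.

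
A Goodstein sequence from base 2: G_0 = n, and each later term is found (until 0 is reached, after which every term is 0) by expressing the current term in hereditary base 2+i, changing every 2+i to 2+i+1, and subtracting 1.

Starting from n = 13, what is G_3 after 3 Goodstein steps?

base 2: 13 = 2^(2 + 1) + 2^2 + 1; at 3: 3^(3 + 1) + 3^3 + 1 = 109; next = 108
base 3: 108 = 3^(3 + 1) + 3^3; at 4: 4^(4 + 1) + 4^4 = 1280; next = 1279
base 4: 1279 = 4^(4 + 1) + 3·4^3 + 3·4^2 + 3·4 + 3; at 5: 5^(5 + 1) + 3·5^3 + 3·5^2 + 3·5 + 3 = 16093; next = 16092
base 5: 16092 = 5^(5 + 1) + 3·5^3 + 3·5^2 + 3·5 + 2; at 6: 6^(6 + 1) + 3·6^3 + 3·6^2 + 3·6 + 2 = 280712; next = 280711

16092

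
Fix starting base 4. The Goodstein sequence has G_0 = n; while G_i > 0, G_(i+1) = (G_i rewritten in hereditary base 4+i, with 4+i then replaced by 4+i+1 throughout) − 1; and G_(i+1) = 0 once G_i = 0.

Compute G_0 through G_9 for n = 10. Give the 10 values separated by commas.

10, 11, 12, 13, 13, 13, 13, 13, 13, 13

G_0 = 10. HB_4(10) = 2·4 + 2. Bump = 12. G_1 = 11.
G_1 = 11. HB_5(11) = 2·5 + 1. Bump = 13. G_2 = 12.
G_2 = 12. HB_6(12) = 2·6. Bump = 14. G_3 = 13.
G_3 = 13. HB_7(13) = 7 + 6. Bump = 14. G_4 = 13.
G_4 = 13. HB_8(13) = 8 + 5. Bump = 14. G_5 = 13.
G_5 = 13. HB_9(13) = 9 + 4. Bump = 14. G_6 = 13.
G_6 = 13. HB_10(13) = 10 + 3. Bump = 14. G_7 = 13.
G_7 = 13. HB_11(13) = 11 + 2. Bump = 14. G_8 = 13.
G_8 = 13. HB_12(13) = 12 + 1. Bump = 14. G_9 = 13.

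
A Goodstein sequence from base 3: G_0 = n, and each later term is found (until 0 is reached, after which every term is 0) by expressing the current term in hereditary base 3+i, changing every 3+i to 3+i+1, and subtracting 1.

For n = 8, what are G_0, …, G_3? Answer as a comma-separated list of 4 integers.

i=0: 8 = 2·3 + 2 (b=3); 3→4: 2·4 + 2 = 10; 10−1 = 9
i=1: 9 = 2·4 + 1 (b=4); 4→5: 2·5 + 1 = 11; 11−1 = 10
i=2: 10 = 2·5 (b=5); 5→6: 2·6 = 12; 12−1 = 11

8, 9, 10, 11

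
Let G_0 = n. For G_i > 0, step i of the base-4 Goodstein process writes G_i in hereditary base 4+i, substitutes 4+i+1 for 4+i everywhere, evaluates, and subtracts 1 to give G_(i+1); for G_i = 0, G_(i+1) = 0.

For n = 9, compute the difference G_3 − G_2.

G_0=9  [base 4] 2·4 + 1  →[4↦5]→  2·5 + 1 = 11  −1 ⇒ G_1=10
G_1=10  [base 5] 2·5  →[5↦6]→  2·6 = 12  −1 ⇒ G_2=11
G_2=11  [base 6] 6 + 5  →[6↦7]→  7 + 5 = 12  −1 ⇒ G_3=11

0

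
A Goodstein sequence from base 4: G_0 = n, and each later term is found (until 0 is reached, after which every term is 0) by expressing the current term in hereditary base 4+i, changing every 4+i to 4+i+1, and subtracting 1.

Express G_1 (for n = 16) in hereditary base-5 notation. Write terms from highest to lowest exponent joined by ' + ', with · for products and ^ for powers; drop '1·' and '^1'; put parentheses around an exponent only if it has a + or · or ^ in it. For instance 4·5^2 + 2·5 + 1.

step 0: 16 = 4^2; sub 5 for 4: 5^2; = 25; G_1 = 25−1 = 24
step 1: 24 = 4·5 + 4; sub 6 for 5: 4·6 + 4; = 28; G_2 = 28−1 = 27

4·5 + 4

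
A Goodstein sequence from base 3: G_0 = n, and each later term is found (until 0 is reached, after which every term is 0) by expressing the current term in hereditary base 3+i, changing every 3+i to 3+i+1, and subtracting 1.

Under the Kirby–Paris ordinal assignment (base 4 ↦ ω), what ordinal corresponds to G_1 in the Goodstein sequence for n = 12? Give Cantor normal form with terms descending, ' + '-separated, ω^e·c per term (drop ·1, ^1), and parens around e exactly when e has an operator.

ω^2 + 3

[0] 12 ≡ 3^2 + 3 (base 3). Lift 4: 20. −1: 19.
[1] 19 ≡ 4^2 + 3 (base 4). Lift 5: 28. −1: 27.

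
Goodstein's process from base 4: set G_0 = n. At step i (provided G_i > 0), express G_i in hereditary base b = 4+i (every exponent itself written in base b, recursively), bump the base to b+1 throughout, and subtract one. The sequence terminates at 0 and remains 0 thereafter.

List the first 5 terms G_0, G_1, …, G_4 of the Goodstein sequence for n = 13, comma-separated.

(0) 13|_4 = 3·4 + 1 ↦ 3·5 + 1|_5 = 16 ⇒ 15
(1) 15|_5 = 3·5 ↦ 3·6|_6 = 18 ⇒ 17
(2) 17|_6 = 2·6 + 5 ↦ 2·7 + 5|_7 = 19 ⇒ 18
(3) 18|_7 = 2·7 + 4 ↦ 2·8 + 4|_8 = 20 ⇒ 19

13, 15, 17, 18, 19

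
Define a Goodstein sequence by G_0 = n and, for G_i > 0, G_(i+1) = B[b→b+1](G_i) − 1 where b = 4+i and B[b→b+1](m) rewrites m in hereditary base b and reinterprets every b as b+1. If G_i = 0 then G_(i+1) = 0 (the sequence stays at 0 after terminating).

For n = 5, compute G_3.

G_0=5  [base 4] 4 + 1  →[4↦5]→  5 + 1 = 6  −1 ⇒ G_1=5
G_1=5  [base 5] 5  →[5↦6]→  6 = 6  −1 ⇒ G_2=5
G_2=5  [base 6] 5  →[6↦7]→  5 = 5  −1 ⇒ G_3=4
G_3=4  [base 7] 4  →[7↦8]→  4 = 4  −1 ⇒ G_4=3

4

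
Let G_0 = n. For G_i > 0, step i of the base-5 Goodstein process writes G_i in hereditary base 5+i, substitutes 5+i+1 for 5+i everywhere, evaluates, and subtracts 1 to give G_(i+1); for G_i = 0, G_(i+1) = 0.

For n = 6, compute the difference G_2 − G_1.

G_0=6  [base 5] 5 + 1  →[5↦6]→  6 + 1 = 7  −1 ⇒ G_1=6
G_1=6  [base 6] 6  →[6↦7]→  7 = 7  −1 ⇒ G_2=6

0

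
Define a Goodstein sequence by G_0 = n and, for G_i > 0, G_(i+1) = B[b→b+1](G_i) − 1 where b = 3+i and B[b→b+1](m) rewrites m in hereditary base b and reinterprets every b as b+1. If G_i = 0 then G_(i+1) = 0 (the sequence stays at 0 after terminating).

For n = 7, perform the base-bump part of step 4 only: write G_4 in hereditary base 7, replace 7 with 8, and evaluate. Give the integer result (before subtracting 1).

10

7 —HB3→ 2·3 + 1 —bump→ 2·4 + 1 = 9 —(−1)→ 8
8 —HB4→ 2·4 —bump→ 2·5 = 10 —(−1)→ 9
9 —HB5→ 5 + 4 —bump→ 6 + 4 = 10 —(−1)→ 9
9 —HB6→ 6 + 3 —bump→ 7 + 3 = 10 —(−1)→ 9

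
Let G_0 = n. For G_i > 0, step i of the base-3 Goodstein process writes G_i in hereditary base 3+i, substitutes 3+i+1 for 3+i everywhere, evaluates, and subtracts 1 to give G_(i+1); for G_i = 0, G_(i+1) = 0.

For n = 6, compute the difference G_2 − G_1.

base 3: 6 = 2·3; at 4: 2·4 = 8; next = 7
base 4: 7 = 4 + 3; at 5: 5 + 3 = 8; next = 7

0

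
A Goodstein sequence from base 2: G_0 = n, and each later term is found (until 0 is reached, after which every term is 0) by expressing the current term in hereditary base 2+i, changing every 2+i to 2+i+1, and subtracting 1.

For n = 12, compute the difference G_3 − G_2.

G_0 = 12. HB_2(12) = 2^(2 + 1) + 2^2. Bump = 108. G_1 = 107.
G_1 = 107. HB_3(107) = 3^(3 + 1) + 2·3^2 + 2·3 + 2. Bump = 1066. G_2 = 1065.
G_2 = 1065. HB_4(1065) = 4^(4 + 1) + 2·4^2 + 2·4 + 1. Bump = 15686. G_3 = 15685.

14620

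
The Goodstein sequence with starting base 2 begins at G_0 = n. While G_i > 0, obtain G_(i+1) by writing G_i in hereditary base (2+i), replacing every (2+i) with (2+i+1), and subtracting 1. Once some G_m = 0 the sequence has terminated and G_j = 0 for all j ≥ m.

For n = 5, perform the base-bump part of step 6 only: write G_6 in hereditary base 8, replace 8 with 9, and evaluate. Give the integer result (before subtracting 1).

[0] 5 ≡ 2^2 + 1 (base 2). Lift 3: 28. −1: 27.
[1] 27 ≡ 3^3 (base 3). Lift 4: 256. −1: 255.
[2] 255 ≡ 3·4^3 + 3·4^2 + 3·4 + 3 (base 4). Lift 5: 468. −1: 467.
[3] 467 ≡ 3·5^3 + 3·5^2 + 3·5 + 2 (base 5). Lift 6: 776. −1: 775.
[4] 775 ≡ 3·6^3 + 3·6^2 + 3·6 + 1 (base 6). Lift 7: 1198. −1: 1197.
[5] 1197 ≡ 3·7^3 + 3·7^2 + 3·7 (base 7). Lift 8: 1752. −1: 1751.

2455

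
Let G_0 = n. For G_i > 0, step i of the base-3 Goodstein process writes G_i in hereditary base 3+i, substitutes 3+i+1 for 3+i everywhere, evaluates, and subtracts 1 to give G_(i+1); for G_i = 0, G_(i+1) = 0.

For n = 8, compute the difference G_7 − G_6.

0

step 0: 8 = 2·3 + 2; sub 4 for 3: 2·4 + 2; = 10; G_1 = 10−1 = 9
step 1: 9 = 2·4 + 1; sub 5 for 4: 2·5 + 1; = 11; G_2 = 11−1 = 10
step 2: 10 = 2·5; sub 6 for 5: 2·6; = 12; G_3 = 12−1 = 11
step 3: 11 = 6 + 5; sub 7 for 6: 7 + 5; = 12; G_4 = 12−1 = 11
step 4: 11 = 7 + 4; sub 8 for 7: 8 + 4; = 12; G_5 = 12−1 = 11
step 5: 11 = 8 + 3; sub 9 for 8: 9 + 3; = 12; G_6 = 12−1 = 11
step 6: 11 = 9 + 2; sub 10 for 9: 10 + 2; = 12; G_7 = 12−1 = 11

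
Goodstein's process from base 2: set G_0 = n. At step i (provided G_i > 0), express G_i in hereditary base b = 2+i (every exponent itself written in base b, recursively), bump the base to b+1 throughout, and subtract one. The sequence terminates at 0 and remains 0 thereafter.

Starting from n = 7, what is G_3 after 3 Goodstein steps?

base 2: 7 = 2^2 + 2 + 1; at 3: 3^3 + 3 + 1 = 31; next = 30
base 3: 30 = 3^3 + 3; at 4: 4^4 + 4 = 260; next = 259
base 4: 259 = 4^4 + 3; at 5: 5^5 + 3 = 3128; next = 3127

3127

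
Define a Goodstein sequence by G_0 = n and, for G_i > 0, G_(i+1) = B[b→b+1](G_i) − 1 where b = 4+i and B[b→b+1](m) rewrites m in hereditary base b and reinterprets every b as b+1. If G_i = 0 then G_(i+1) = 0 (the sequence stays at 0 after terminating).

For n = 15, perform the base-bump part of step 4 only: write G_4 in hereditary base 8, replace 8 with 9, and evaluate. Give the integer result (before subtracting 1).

25

(0) 15|_4 = 3·4 + 3 ↦ 3·5 + 3|_5 = 18 ⇒ 17
(1) 17|_5 = 3·5 + 2 ↦ 3·6 + 2|_6 = 20 ⇒ 19
(2) 19|_6 = 3·6 + 1 ↦ 3·7 + 1|_7 = 22 ⇒ 21
(3) 21|_7 = 3·7 ↦ 3·8|_8 = 24 ⇒ 23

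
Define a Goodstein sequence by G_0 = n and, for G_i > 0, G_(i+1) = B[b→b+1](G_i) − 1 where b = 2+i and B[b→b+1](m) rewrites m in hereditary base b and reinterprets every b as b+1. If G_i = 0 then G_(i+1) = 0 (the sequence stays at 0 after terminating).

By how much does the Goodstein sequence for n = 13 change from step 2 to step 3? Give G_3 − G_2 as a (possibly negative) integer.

14813

G_0 = 13. HB_2(13) = 2^(2 + 1) + 2^2 + 1. Bump = 109. G_1 = 108.
G_1 = 108. HB_3(108) = 3^(3 + 1) + 3^3. Bump = 1280. G_2 = 1279.
G_2 = 1279. HB_4(1279) = 4^(4 + 1) + 3·4^3 + 3·4^2 + 3·4 + 3. Bump = 16093. G_3 = 16092.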